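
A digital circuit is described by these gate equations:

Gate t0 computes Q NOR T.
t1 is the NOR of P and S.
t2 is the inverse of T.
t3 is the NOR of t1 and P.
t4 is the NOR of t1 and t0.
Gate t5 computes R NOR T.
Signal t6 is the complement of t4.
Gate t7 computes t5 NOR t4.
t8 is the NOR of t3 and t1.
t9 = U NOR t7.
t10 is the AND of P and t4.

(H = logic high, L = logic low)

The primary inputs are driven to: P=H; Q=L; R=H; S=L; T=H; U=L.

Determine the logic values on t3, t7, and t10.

t3 = L, t7 = L, t10 = H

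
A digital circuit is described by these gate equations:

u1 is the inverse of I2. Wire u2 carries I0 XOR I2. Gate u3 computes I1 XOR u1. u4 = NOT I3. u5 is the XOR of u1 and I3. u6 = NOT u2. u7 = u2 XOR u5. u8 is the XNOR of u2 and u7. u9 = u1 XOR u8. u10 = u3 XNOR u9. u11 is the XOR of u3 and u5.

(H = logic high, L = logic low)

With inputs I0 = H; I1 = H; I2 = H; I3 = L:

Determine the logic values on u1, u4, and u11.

u1 = NOT I2 = NOT H = L
u3 = I1 XOR u1 = H XOR L = H
u4 = NOT I3 = NOT L = H
u5 = u1 XOR I3 = L XOR L = L
u11 = u3 XOR u5 = H XOR L = H

u1 = L; u4 = H; u11 = H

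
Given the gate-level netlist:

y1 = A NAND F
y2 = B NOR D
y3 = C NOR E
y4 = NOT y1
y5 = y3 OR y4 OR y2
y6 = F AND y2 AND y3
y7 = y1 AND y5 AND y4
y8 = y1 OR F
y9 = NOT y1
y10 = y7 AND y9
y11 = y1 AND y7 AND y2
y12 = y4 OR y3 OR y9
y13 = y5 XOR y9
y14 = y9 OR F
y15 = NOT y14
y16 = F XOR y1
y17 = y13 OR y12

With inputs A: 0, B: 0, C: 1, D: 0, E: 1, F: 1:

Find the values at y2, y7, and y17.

y2 = 1, y7 = 0, y17 = 1

y1 = A NAND F = 0 NAND 1 = 1
y2 = B NOR D = 0 NOR 0 = 1
y3 = C NOR E = 1 NOR 1 = 0
y4 = NOT y1 = NOT 1 = 0
y5 = y3 OR y4 OR y2 = 0 OR 0 OR 1 = 1
y7 = y1 AND y5 AND y4 = 1 AND 1 AND 0 = 0
y9 = NOT y1 = NOT 1 = 0
y12 = y4 OR y3 OR y9 = 0 OR 0 OR 0 = 0
y13 = y5 XOR y9 = 1 XOR 0 = 1
y17 = y13 OR y12 = 1 OR 0 = 1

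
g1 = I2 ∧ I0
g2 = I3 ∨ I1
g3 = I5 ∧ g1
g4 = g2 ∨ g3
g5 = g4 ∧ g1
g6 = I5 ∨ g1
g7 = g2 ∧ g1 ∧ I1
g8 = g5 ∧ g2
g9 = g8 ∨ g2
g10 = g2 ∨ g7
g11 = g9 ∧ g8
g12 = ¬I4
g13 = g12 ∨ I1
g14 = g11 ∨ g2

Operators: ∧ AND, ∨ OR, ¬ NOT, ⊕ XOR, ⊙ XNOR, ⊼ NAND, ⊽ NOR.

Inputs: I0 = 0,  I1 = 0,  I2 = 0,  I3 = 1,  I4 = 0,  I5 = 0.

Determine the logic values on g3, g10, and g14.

g3 = 0  g10 = 1  g14 = 1

g1 = I2 AND I0 = 0 AND 0 = 0
g2 = I3 OR I1 = 1 OR 0 = 1
g3 = I5 AND g1 = 0 AND 0 = 0
g4 = g2 OR g3 = 1 OR 0 = 1
g5 = g4 AND g1 = 1 AND 0 = 0
g7 = g2 AND g1 AND I1 = 1 AND 0 AND 0 = 0
g8 = g5 AND g2 = 0 AND 1 = 0
g9 = g8 OR g2 = 0 OR 1 = 1
g10 = g2 OR g7 = 1 OR 0 = 1
g11 = g9 AND g8 = 1 AND 0 = 0
g14 = g11 OR g2 = 0 OR 1 = 1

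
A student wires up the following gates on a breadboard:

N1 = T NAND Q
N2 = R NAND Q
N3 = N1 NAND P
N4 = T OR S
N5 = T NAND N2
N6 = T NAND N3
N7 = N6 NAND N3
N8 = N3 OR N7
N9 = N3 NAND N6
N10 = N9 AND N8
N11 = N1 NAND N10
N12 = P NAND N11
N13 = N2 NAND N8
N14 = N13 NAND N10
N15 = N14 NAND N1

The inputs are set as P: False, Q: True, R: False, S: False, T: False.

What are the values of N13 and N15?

N1 = T NAND Q = False NAND True = True
N2 = R NAND Q = False NAND True = True
N3 = N1 NAND P = True NAND False = True
N6 = T NAND N3 = False NAND True = True
N7 = N6 NAND N3 = True NAND True = False
N8 = N3 OR N7 = True OR False = True
N9 = N3 NAND N6 = True NAND True = False
N10 = N9 AND N8 = False AND True = False
N13 = N2 NAND N8 = True NAND True = False
N14 = N13 NAND N10 = False NAND False = True
N15 = N14 NAND N1 = True NAND True = False

N13 = False  N15 = False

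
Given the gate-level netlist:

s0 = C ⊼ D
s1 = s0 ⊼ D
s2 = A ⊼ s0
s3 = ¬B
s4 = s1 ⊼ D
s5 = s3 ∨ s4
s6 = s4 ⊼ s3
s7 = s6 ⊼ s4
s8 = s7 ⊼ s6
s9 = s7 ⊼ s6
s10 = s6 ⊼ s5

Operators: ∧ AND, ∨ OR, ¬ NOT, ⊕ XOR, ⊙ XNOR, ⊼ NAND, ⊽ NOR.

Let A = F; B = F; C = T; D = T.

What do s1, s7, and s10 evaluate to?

s1 = T, s7 = T, s10 = F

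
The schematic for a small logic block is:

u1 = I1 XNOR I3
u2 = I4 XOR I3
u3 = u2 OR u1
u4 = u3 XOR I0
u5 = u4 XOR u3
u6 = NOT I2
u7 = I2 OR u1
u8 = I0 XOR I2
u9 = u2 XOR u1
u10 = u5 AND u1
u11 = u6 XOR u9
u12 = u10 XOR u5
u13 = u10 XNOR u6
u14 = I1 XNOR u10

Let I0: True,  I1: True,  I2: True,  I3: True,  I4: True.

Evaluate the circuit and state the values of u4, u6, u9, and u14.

u1 = I1 XNOR I3 = True XNOR True = True
u2 = I4 XOR I3 = True XOR True = False
u3 = u2 OR u1 = False OR True = True
u4 = u3 XOR I0 = True XOR True = False
u5 = u4 XOR u3 = False XOR True = True
u6 = NOT I2 = NOT True = False
u9 = u2 XOR u1 = False XOR True = True
u10 = u5 AND u1 = True AND True = True
u14 = I1 XNOR u10 = True XNOR True = True

u4 = False; u6 = False; u9 = True; u14 = True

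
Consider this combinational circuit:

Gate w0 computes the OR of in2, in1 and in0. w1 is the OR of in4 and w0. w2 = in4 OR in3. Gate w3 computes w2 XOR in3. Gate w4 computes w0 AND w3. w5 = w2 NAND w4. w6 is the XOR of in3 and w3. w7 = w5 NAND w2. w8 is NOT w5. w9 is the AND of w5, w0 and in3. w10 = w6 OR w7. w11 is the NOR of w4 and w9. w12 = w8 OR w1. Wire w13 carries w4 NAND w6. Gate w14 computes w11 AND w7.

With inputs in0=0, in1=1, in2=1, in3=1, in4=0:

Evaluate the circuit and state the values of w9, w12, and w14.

w0 = in2 OR in1 OR in0 = 1 OR 1 OR 0 = 1
w1 = in4 OR w0 = 0 OR 1 = 1
w2 = in4 OR in3 = 0 OR 1 = 1
w3 = w2 XOR in3 = 1 XOR 1 = 0
w4 = w0 AND w3 = 1 AND 0 = 0
w5 = w2 NAND w4 = 1 NAND 0 = 1
w7 = w5 NAND w2 = 1 NAND 1 = 0
w8 = NOT w5 = NOT 1 = 0
w9 = w5 AND w0 AND in3 = 1 AND 1 AND 1 = 1
w11 = w4 NOR w9 = 0 NOR 1 = 0
w12 = w8 OR w1 = 0 OR 1 = 1
w14 = w11 AND w7 = 0 AND 0 = 0

w9 = 1  w12 = 1  w14 = 0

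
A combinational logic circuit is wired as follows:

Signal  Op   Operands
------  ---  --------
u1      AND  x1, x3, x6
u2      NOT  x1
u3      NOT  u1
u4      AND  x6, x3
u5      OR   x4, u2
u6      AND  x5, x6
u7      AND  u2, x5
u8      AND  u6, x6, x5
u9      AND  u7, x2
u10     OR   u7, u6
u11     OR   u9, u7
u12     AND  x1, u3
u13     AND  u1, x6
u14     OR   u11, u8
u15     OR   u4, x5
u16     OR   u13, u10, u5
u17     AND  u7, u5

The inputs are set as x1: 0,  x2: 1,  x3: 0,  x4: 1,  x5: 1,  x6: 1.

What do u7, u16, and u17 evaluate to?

u1 = x1 AND x3 AND x6 = 0 AND 0 AND 1 = 0
u2 = NOT x1 = NOT 0 = 1
u5 = x4 OR u2 = 1 OR 1 = 1
u6 = x5 AND x6 = 1 AND 1 = 1
u7 = u2 AND x5 = 1 AND 1 = 1
u10 = u7 OR u6 = 1 OR 1 = 1
u13 = u1 AND x6 = 0 AND 1 = 0
u16 = u13 OR u10 OR u5 = 0 OR 1 OR 1 = 1
u17 = u7 AND u5 = 1 AND 1 = 1

u7 = 1, u16 = 1, u17 = 1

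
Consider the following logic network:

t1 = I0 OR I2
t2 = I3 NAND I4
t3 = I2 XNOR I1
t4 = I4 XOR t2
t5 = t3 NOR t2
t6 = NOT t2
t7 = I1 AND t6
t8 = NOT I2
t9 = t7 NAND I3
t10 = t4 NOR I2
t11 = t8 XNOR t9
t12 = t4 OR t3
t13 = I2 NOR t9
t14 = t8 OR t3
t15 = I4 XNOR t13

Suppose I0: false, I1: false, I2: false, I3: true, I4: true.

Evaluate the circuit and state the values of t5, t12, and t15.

t5 = false, t12 = true, t15 = false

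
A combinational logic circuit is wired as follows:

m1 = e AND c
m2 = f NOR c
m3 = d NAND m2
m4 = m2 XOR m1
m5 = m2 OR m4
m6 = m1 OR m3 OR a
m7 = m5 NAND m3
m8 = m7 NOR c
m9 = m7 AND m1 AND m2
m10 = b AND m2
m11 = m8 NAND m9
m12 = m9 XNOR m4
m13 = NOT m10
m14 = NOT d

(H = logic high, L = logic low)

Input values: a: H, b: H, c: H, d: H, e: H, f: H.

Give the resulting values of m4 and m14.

m4 = H; m14 = L

m1 = e AND c = H AND H = H
m2 = f NOR c = H NOR H = L
m4 = m2 XOR m1 = L XOR H = H
m14 = NOT d = NOT H = L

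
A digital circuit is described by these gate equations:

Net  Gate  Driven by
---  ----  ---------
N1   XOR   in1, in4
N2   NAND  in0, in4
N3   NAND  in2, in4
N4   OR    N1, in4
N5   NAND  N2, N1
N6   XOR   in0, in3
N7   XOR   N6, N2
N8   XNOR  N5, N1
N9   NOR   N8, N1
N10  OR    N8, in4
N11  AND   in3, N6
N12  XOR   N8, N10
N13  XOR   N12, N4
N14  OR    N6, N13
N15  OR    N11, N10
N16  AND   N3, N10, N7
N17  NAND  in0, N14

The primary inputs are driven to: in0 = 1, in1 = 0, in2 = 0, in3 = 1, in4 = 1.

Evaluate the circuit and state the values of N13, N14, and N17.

N13 = 1  N14 = 1  N17 = 0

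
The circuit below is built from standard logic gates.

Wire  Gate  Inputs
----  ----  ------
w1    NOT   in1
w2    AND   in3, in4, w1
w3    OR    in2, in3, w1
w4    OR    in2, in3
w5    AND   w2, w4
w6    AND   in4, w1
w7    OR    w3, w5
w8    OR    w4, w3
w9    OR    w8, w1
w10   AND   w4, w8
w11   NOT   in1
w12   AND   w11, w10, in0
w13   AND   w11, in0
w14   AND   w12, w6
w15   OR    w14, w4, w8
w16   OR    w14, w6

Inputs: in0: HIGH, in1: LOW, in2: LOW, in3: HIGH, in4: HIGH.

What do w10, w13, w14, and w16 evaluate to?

w10 = HIGH; w13 = HIGH; w14 = HIGH; w16 = HIGH

w1 = NOT in1 = NOT LOW = HIGH
w3 = in2 OR in3 OR w1 = LOW OR HIGH OR HIGH = HIGH
w4 = in2 OR in3 = LOW OR HIGH = HIGH
w6 = in4 AND w1 = HIGH AND HIGH = HIGH
w8 = w4 OR w3 = HIGH OR HIGH = HIGH
w10 = w4 AND w8 = HIGH AND HIGH = HIGH
w11 = NOT in1 = NOT LOW = HIGH
w12 = w11 AND w10 AND in0 = HIGH AND HIGH AND HIGH = HIGH
w13 = w11 AND in0 = HIGH AND HIGH = HIGH
w14 = w12 AND w6 = HIGH AND HIGH = HIGH
w16 = w14 OR w6 = HIGH OR HIGH = HIGH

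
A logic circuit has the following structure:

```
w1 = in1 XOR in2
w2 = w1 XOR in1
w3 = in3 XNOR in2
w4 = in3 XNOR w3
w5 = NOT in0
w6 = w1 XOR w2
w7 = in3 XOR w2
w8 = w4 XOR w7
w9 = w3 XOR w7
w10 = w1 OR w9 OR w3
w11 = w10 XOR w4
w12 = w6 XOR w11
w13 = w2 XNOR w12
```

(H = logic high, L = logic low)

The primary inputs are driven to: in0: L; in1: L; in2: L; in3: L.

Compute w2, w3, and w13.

w2 = L; w3 = H; w13 = L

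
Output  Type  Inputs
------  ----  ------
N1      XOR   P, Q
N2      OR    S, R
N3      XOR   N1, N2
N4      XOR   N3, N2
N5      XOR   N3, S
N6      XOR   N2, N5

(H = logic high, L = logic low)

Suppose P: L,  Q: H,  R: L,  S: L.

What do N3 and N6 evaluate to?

N3 = H, N6 = H

N1 = P XOR Q = L XOR H = H
N2 = S OR R = L OR L = L
N3 = N1 XOR N2 = H XOR L = H
N5 = N3 XOR S = H XOR L = H
N6 = N2 XOR N5 = L XOR H = H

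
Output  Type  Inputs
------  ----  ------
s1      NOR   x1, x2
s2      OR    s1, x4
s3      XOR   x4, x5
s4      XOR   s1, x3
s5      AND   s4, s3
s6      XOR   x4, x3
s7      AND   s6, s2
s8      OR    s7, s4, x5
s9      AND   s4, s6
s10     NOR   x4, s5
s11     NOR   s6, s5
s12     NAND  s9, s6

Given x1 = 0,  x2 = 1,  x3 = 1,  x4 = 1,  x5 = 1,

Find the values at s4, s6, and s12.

s1 = x1 NOR x2 = 0 NOR 1 = 0
s4 = s1 XOR x3 = 0 XOR 1 = 1
s6 = x4 XOR x3 = 1 XOR 1 = 0
s9 = s4 AND s6 = 1 AND 0 = 0
s12 = s9 NAND s6 = 0 NAND 0 = 1

s4 = 1  s6 = 0  s12 = 1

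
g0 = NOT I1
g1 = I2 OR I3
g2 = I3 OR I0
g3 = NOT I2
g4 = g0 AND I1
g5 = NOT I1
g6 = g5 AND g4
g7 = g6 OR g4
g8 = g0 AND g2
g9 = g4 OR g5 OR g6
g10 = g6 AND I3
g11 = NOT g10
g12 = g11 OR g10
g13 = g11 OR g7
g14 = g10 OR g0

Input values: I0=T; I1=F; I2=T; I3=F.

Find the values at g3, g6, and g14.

g0 = NOT I1 = NOT F = T
g3 = NOT I2 = NOT T = F
g4 = g0 AND I1 = T AND F = F
g5 = NOT I1 = NOT F = T
g6 = g5 AND g4 = T AND F = F
g10 = g6 AND I3 = F AND F = F
g14 = g10 OR g0 = F OR T = T

g3 = F; g6 = F; g14 = T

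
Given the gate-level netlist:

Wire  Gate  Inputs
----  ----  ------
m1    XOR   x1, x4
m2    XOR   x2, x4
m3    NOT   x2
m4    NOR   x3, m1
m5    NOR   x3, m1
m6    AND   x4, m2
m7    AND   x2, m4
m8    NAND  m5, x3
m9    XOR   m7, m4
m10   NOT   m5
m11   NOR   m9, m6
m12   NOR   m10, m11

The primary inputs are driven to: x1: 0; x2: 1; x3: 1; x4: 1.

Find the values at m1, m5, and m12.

m1 = 1; m5 = 0; m12 = 0

m1 = x1 XOR x4 = 0 XOR 1 = 1
m2 = x2 XOR x4 = 1 XOR 1 = 0
m4 = x3 NOR m1 = 1 NOR 1 = 0
m5 = x3 NOR m1 = 1 NOR 1 = 0
m6 = x4 AND m2 = 1 AND 0 = 0
m7 = x2 AND m4 = 1 AND 0 = 0
m9 = m7 XOR m4 = 0 XOR 0 = 0
m10 = NOT m5 = NOT 0 = 1
m11 = m9 NOR m6 = 0 NOR 0 = 1
m12 = m10 NOR m11 = 1 NOR 1 = 0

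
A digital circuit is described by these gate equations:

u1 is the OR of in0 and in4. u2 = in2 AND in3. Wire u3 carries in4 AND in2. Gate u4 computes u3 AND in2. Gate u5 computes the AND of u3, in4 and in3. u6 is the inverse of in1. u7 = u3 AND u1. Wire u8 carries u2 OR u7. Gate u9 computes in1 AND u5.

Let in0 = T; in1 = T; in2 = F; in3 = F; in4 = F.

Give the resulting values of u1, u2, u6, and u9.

u1 = T; u2 = F; u6 = F; u9 = F

u1 = in0 OR in4 = T OR F = T
u2 = in2 AND in3 = F AND F = F
u3 = in4 AND in2 = F AND F = F
u5 = u3 AND in4 AND in3 = F AND F AND F = F
u6 = NOT in1 = NOT T = F
u9 = in1 AND u5 = T AND F = F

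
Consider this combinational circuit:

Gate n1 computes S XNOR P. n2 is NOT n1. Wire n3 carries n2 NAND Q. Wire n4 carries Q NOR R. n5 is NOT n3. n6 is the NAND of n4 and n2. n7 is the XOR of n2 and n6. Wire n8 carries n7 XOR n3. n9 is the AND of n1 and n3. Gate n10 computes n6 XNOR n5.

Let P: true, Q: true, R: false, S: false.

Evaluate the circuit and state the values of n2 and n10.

n2 = true, n10 = true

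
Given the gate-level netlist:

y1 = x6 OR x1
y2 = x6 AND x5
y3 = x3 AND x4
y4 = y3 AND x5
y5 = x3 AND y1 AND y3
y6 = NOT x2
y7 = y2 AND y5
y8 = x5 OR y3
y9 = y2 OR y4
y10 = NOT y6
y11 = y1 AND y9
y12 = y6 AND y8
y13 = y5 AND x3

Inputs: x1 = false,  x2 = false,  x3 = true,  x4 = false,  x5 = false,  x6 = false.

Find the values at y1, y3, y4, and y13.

y1 = x6 OR x1 = false OR false = false
y3 = x3 AND x4 = true AND false = false
y4 = y3 AND x5 = false AND false = false
y5 = x3 AND y1 AND y3 = true AND false AND false = false
y13 = y5 AND x3 = false AND true = false

y1 = false; y3 = false; y4 = false; y13 = false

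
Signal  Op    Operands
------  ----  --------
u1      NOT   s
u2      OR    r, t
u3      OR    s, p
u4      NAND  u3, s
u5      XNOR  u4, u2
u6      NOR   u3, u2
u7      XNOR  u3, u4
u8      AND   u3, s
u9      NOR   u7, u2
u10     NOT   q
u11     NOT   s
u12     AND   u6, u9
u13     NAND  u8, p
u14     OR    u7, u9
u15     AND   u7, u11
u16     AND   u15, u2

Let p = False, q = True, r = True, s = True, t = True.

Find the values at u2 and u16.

u2 = r OR t = True OR True = True
u3 = s OR p = True OR False = True
u4 = u3 NAND s = True NAND True = False
u7 = u3 XNOR u4 = True XNOR False = False
u11 = NOT s = NOT True = False
u15 = u7 AND u11 = False AND False = False
u16 = u15 AND u2 = False AND True = False

u2 = True, u16 = False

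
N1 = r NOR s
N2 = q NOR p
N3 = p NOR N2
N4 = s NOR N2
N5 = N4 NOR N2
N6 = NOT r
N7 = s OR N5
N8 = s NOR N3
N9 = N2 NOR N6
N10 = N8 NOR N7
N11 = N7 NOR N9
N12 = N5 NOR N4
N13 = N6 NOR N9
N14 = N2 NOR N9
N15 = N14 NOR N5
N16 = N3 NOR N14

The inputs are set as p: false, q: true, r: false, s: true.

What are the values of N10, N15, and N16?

N2 = q NOR p = true NOR false = false
N3 = p NOR N2 = false NOR false = true
N4 = s NOR N2 = true NOR false = false
N5 = N4 NOR N2 = false NOR false = true
N6 = NOT r = NOT false = true
N7 = s OR N5 = true OR true = true
N8 = s NOR N3 = true NOR true = false
N9 = N2 NOR N6 = false NOR true = false
N10 = N8 NOR N7 = false NOR true = false
N14 = N2 NOR N9 = false NOR false = true
N15 = N14 NOR N5 = true NOR true = false
N16 = N3 NOR N14 = true NOR true = false

N10 = false  N15 = false  N16 = false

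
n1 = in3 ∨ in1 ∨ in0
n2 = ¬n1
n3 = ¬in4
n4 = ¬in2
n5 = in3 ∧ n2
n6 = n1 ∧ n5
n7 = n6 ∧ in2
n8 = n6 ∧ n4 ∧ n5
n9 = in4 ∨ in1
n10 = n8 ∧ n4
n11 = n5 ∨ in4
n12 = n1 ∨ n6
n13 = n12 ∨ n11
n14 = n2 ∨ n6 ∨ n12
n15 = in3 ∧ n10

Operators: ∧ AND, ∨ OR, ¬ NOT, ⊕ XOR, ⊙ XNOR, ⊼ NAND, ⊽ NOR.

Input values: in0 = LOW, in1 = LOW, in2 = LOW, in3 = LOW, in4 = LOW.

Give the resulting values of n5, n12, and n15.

n1 = in3 OR in1 OR in0 = LOW OR LOW OR LOW = LOW
n2 = NOT n1 = NOT LOW = HIGH
n4 = NOT in2 = NOT LOW = HIGH
n5 = in3 AND n2 = LOW AND HIGH = LOW
n6 = n1 AND n5 = LOW AND LOW = LOW
n8 = n6 AND n4 AND n5 = LOW AND HIGH AND LOW = LOW
n10 = n8 AND n4 = LOW AND HIGH = LOW
n12 = n1 OR n6 = LOW OR LOW = LOW
n15 = in3 AND n10 = LOW AND LOW = LOW

n5 = LOW  n12 = LOW  n15 = LOW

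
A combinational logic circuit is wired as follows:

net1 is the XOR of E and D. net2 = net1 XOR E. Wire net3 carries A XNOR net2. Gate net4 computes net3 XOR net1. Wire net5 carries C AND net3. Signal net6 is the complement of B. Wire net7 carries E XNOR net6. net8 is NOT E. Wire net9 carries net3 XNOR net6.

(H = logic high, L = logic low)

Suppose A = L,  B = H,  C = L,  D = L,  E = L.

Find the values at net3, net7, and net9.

net1 = E XOR D = L XOR L = L
net2 = net1 XOR E = L XOR L = L
net3 = A XNOR net2 = L XNOR L = H
net6 = NOT B = NOT H = L
net7 = E XNOR net6 = L XNOR L = H
net9 = net3 XNOR net6 = H XNOR L = L

net3 = H; net7 = H; net9 = L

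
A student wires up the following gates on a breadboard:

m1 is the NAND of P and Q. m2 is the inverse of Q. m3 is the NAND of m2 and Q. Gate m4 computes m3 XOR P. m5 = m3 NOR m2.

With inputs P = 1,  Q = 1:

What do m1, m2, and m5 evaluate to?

m1 = P NAND Q = 1 NAND 1 = 0
m2 = NOT Q = NOT 1 = 0
m3 = m2 NAND Q = 0 NAND 1 = 1
m5 = m3 NOR m2 = 1 NOR 0 = 0

m1 = 0, m2 = 0, m5 = 0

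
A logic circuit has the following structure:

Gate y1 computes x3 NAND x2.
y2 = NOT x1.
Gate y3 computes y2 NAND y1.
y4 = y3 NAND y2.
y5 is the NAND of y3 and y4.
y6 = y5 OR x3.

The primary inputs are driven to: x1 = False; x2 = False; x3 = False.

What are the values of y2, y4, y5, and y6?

y1 = x3 NAND x2 = False NAND False = True
y2 = NOT x1 = NOT False = True
y3 = y2 NAND y1 = True NAND True = False
y4 = y3 NAND y2 = False NAND True = True
y5 = y3 NAND y4 = False NAND True = True
y6 = y5 OR x3 = True OR False = True

y2 = True, y4 = True, y5 = True, y6 = True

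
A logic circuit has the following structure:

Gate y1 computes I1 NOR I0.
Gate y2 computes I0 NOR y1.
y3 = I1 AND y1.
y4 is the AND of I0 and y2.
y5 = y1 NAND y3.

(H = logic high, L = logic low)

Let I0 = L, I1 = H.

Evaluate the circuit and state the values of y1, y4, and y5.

y1 = L, y4 = L, y5 = H

y1 = I1 NOR I0 = H NOR L = L
y2 = I0 NOR y1 = L NOR L = H
y3 = I1 AND y1 = H AND L = L
y4 = I0 AND y2 = L AND H = L
y5 = y1 NAND y3 = L NAND L = H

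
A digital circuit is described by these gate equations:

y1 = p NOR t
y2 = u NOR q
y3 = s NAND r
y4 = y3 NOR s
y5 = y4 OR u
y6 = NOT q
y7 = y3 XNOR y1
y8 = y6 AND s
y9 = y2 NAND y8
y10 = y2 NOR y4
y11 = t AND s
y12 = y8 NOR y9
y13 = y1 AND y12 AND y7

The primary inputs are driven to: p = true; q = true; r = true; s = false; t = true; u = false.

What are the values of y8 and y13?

y8 = false; y13 = false

y1 = p NOR t = true NOR true = false
y2 = u NOR q = false NOR true = false
y3 = s NAND r = false NAND true = true
y6 = NOT q = NOT true = false
y7 = y3 XNOR y1 = true XNOR false = false
y8 = y6 AND s = false AND false = false
y9 = y2 NAND y8 = false NAND false = true
y12 = y8 NOR y9 = false NOR true = false
y13 = y1 AND y12 AND y7 = false AND false AND false = false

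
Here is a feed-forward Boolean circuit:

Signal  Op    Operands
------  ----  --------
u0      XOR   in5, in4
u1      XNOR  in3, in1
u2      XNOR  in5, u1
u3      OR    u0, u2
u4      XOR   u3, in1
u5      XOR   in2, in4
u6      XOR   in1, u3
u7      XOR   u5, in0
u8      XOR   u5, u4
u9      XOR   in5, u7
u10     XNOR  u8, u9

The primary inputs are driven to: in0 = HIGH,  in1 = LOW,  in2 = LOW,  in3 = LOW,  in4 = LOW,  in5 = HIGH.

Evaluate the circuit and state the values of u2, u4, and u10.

u0 = in5 XOR in4 = HIGH XOR LOW = HIGH
u1 = in3 XNOR in1 = LOW XNOR LOW = HIGH
u2 = in5 XNOR u1 = HIGH XNOR HIGH = HIGH
u3 = u0 OR u2 = HIGH OR HIGH = HIGH
u4 = u3 XOR in1 = HIGH XOR LOW = HIGH
u5 = in2 XOR in4 = LOW XOR LOW = LOW
u7 = u5 XOR in0 = LOW XOR HIGH = HIGH
u8 = u5 XOR u4 = LOW XOR HIGH = HIGH
u9 = in5 XOR u7 = HIGH XOR HIGH = LOW
u10 = u8 XNOR u9 = HIGH XNOR LOW = LOW

u2 = HIGH, u4 = HIGH, u10 = LOW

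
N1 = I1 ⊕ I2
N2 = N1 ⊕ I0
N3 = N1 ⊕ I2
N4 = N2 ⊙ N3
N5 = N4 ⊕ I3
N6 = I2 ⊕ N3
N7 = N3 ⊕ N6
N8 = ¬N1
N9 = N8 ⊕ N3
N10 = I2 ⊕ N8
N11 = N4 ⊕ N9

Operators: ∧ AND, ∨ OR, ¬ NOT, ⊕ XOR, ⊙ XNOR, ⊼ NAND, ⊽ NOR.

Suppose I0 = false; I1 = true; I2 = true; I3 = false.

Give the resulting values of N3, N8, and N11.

N3 = true, N8 = true, N11 = false

N1 = I1 XOR I2 = true XOR true = false
N2 = N1 XOR I0 = false XOR false = false
N3 = N1 XOR I2 = false XOR true = true
N4 = N2 XNOR N3 = false XNOR true = false
N8 = NOT N1 = NOT false = true
N9 = N8 XOR N3 = true XOR true = false
N11 = N4 XOR N9 = false XOR false = false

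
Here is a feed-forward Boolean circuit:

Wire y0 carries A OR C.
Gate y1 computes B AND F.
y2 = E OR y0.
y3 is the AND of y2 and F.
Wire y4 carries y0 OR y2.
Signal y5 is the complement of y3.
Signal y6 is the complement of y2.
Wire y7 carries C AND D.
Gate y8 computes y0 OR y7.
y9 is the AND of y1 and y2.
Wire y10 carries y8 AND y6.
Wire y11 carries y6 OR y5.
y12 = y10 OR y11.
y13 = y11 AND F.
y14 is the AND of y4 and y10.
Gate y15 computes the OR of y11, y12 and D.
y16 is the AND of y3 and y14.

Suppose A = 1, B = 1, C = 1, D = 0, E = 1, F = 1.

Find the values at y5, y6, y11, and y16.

y0 = A OR C = 1 OR 1 = 1
y2 = E OR y0 = 1 OR 1 = 1
y3 = y2 AND F = 1 AND 1 = 1
y4 = y0 OR y2 = 1 OR 1 = 1
y5 = NOT y3 = NOT 1 = 0
y6 = NOT y2 = NOT 1 = 0
y7 = C AND D = 1 AND 0 = 0
y8 = y0 OR y7 = 1 OR 0 = 1
y10 = y8 AND y6 = 1 AND 0 = 0
y11 = y6 OR y5 = 0 OR 0 = 0
y14 = y4 AND y10 = 1 AND 0 = 0
y16 = y3 AND y14 = 1 AND 0 = 0

y5 = 0, y6 = 0, y11 = 0, y16 = 0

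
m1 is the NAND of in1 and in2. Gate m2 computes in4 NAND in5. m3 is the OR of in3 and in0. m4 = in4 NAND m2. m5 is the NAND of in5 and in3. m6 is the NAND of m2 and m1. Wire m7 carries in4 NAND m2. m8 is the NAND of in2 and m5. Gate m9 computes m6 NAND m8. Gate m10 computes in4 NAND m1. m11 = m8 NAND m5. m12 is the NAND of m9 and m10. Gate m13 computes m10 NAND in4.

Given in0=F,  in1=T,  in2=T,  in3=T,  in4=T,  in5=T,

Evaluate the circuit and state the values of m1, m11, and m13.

m1 = in1 NAND in2 = T NAND T = F
m5 = in5 NAND in3 = T NAND T = F
m8 = in2 NAND m5 = T NAND F = T
m10 = in4 NAND m1 = T NAND F = T
m11 = m8 NAND m5 = T NAND F = T
m13 = m10 NAND in4 = T NAND T = F

m1 = F, m11 = T, m13 = F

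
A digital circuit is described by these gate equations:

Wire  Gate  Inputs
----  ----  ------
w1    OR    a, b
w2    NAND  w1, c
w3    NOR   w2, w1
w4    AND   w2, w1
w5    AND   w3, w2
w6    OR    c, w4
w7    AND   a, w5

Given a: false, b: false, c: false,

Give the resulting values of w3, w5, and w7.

w1 = a OR b = false OR false = false
w2 = w1 NAND c = false NAND false = true
w3 = w2 NOR w1 = true NOR false = false
w5 = w3 AND w2 = false AND true = false
w7 = a AND w5 = false AND false = false

w3 = false, w5 = false, w7 = false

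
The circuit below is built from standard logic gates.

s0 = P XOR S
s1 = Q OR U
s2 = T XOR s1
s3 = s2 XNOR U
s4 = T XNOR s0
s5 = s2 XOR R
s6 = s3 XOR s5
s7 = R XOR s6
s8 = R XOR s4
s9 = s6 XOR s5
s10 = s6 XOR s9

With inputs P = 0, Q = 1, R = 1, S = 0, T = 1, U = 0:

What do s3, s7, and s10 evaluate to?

s3 = 1; s7 = 1; s10 = 1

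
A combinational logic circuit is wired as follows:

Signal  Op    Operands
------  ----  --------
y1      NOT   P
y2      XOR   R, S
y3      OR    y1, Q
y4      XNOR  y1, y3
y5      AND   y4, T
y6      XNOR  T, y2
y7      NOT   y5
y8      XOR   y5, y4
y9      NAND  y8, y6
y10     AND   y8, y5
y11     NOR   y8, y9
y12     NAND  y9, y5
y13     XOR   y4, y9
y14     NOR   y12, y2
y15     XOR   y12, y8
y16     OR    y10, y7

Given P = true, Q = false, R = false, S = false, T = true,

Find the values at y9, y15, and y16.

y9 = true, y15 = false, y16 = false

y1 = NOT P = NOT true = false
y2 = R XOR S = false XOR false = false
y3 = y1 OR Q = false OR false = false
y4 = y1 XNOR y3 = false XNOR false = true
y5 = y4 AND T = true AND true = true
y6 = T XNOR y2 = true XNOR false = false
y7 = NOT y5 = NOT true = false
y8 = y5 XOR y4 = true XOR true = false
y9 = y8 NAND y6 = false NAND false = true
y10 = y8 AND y5 = false AND true = false
y12 = y9 NAND y5 = true NAND true = false
y15 = y12 XOR y8 = false XOR false = false
y16 = y10 OR y7 = false OR false = false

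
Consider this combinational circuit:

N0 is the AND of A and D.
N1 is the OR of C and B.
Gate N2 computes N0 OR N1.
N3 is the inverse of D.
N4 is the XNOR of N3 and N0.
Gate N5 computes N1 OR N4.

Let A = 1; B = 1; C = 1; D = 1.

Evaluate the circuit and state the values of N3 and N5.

N0 = A AND D = 1 AND 1 = 1
N1 = C OR B = 1 OR 1 = 1
N3 = NOT D = NOT 1 = 0
N4 = N3 XNOR N0 = 0 XNOR 1 = 0
N5 = N1 OR N4 = 1 OR 0 = 1

N3 = 0, N5 = 1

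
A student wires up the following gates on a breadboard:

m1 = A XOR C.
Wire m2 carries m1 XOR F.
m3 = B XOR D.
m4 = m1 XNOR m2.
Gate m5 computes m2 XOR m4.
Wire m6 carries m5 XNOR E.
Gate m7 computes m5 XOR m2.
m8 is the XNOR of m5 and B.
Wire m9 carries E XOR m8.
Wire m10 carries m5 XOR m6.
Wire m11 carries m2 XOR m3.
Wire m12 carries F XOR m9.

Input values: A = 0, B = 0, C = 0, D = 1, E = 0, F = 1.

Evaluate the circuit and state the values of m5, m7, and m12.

m5 = 1; m7 = 0; m12 = 1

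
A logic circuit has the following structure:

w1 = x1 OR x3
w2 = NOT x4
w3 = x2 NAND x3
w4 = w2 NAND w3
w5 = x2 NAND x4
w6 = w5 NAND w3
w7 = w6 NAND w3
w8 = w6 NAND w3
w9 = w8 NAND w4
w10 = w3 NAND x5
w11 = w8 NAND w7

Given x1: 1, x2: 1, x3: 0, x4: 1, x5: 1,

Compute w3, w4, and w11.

w2 = NOT x4 = NOT 1 = 0
w3 = x2 NAND x3 = 1 NAND 0 = 1
w4 = w2 NAND w3 = 0 NAND 1 = 1
w5 = x2 NAND x4 = 1 NAND 1 = 0
w6 = w5 NAND w3 = 0 NAND 1 = 1
w7 = w6 NAND w3 = 1 NAND 1 = 0
w8 = w6 NAND w3 = 1 NAND 1 = 0
w11 = w8 NAND w7 = 0 NAND 0 = 1

w3 = 1  w4 = 1  w11 = 1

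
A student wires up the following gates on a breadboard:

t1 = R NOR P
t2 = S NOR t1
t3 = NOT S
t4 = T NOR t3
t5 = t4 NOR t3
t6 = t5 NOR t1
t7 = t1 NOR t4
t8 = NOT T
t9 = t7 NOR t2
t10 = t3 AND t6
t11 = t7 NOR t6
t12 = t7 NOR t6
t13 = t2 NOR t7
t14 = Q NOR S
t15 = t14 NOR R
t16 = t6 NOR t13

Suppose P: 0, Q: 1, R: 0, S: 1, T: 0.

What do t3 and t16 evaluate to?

t3 = 0, t16 = 0

t1 = R NOR P = 0 NOR 0 = 1
t2 = S NOR t1 = 1 NOR 1 = 0
t3 = NOT S = NOT 1 = 0
t4 = T NOR t3 = 0 NOR 0 = 1
t5 = t4 NOR t3 = 1 NOR 0 = 0
t6 = t5 NOR t1 = 0 NOR 1 = 0
t7 = t1 NOR t4 = 1 NOR 1 = 0
t13 = t2 NOR t7 = 0 NOR 0 = 1
t16 = t6 NOR t13 = 0 NOR 1 = 0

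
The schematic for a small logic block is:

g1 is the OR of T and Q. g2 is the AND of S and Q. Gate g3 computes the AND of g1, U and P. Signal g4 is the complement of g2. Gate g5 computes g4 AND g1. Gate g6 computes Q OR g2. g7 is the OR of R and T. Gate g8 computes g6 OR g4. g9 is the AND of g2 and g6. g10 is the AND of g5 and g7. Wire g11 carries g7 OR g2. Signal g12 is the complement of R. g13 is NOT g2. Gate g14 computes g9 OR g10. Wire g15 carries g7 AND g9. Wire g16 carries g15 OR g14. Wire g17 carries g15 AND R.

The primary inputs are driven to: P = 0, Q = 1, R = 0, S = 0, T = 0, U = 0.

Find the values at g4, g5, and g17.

g4 = 1, g5 = 1, g17 = 0

g1 = T OR Q = 0 OR 1 = 1
g2 = S AND Q = 0 AND 1 = 0
g4 = NOT g2 = NOT 0 = 1
g5 = g4 AND g1 = 1 AND 1 = 1
g6 = Q OR g2 = 1 OR 0 = 1
g7 = R OR T = 0 OR 0 = 0
g9 = g2 AND g6 = 0 AND 1 = 0
g15 = g7 AND g9 = 0 AND 0 = 0
g17 = g15 AND R = 0 AND 0 = 0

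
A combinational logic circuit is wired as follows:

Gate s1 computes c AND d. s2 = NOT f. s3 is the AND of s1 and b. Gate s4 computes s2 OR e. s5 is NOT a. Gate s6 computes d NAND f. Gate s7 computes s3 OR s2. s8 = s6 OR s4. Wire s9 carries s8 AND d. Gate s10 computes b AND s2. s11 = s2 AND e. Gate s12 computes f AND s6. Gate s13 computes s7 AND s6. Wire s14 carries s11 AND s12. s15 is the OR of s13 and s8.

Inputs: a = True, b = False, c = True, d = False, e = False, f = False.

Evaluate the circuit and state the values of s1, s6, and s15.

s1 = False, s6 = True, s15 = True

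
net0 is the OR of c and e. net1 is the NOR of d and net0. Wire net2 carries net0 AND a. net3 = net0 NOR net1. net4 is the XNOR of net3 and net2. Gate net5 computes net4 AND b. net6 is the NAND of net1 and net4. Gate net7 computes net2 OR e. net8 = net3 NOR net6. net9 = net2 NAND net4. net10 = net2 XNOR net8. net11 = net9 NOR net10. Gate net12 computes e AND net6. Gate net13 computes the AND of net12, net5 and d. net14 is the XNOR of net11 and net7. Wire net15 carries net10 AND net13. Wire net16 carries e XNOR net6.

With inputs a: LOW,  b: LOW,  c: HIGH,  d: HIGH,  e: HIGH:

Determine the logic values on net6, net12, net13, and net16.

net6 = HIGH, net12 = HIGH, net13 = LOW, net16 = HIGH

net0 = c OR e = HIGH OR HIGH = HIGH
net1 = d NOR net0 = HIGH NOR HIGH = LOW
net2 = net0 AND a = HIGH AND LOW = LOW
net3 = net0 NOR net1 = HIGH NOR LOW = LOW
net4 = net3 XNOR net2 = LOW XNOR LOW = HIGH
net5 = net4 AND b = HIGH AND LOW = LOW
net6 = net1 NAND net4 = LOW NAND HIGH = HIGH
net12 = e AND net6 = HIGH AND HIGH = HIGH
net13 = net12 AND net5 AND d = HIGH AND LOW AND HIGH = LOW
net16 = e XNOR net6 = HIGH XNOR HIGH = HIGH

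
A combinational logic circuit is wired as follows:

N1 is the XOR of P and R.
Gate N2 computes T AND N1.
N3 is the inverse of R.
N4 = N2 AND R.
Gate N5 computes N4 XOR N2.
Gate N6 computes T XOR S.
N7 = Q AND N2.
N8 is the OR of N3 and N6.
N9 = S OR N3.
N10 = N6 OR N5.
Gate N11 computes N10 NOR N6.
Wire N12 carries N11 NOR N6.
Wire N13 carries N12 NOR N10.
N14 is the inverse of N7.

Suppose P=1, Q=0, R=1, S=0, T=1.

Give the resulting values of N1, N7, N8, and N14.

N1 = 0  N7 = 0  N8 = 1  N14 = 1

N1 = P XOR R = 1 XOR 1 = 0
N2 = T AND N1 = 1 AND 0 = 0
N3 = NOT R = NOT 1 = 0
N6 = T XOR S = 1 XOR 0 = 1
N7 = Q AND N2 = 0 AND 0 = 0
N8 = N3 OR N6 = 0 OR 1 = 1
N14 = NOT N7 = NOT 0 = 1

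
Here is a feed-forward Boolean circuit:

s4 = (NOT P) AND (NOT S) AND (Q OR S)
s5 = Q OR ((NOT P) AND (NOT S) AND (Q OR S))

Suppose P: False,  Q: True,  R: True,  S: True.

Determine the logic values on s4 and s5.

s4 = False  s5 = True

s4 = (NOT False) AND (NOT True) AND (True OR True) = False
s5 = True OR ((NOT False) AND (NOT True) AND (True OR True)) = True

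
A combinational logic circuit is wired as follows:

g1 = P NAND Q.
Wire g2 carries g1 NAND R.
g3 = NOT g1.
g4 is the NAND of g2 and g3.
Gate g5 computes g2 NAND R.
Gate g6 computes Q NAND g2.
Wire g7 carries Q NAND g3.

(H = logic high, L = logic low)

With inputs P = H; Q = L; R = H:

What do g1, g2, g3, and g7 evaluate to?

g1 = P NAND Q = H NAND L = H
g2 = g1 NAND R = H NAND H = L
g3 = NOT g1 = NOT H = L
g7 = Q NAND g3 = L NAND L = H

g1 = H  g2 = L  g3 = L  g7 = H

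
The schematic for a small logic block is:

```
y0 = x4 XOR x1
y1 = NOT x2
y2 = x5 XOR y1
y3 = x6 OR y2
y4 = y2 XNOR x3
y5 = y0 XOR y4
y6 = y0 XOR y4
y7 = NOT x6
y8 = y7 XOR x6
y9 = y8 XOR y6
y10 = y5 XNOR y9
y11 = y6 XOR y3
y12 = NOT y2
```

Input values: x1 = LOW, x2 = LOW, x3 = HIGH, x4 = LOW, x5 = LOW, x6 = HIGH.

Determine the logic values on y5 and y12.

y5 = HIGH, y12 = LOW

y0 = x4 XOR x1 = LOW XOR LOW = LOW
y1 = NOT x2 = NOT LOW = HIGH
y2 = x5 XOR y1 = LOW XOR HIGH = HIGH
y4 = y2 XNOR x3 = HIGH XNOR HIGH = HIGH
y5 = y0 XOR y4 = LOW XOR HIGH = HIGH
y12 = NOT y2 = NOT HIGH = LOW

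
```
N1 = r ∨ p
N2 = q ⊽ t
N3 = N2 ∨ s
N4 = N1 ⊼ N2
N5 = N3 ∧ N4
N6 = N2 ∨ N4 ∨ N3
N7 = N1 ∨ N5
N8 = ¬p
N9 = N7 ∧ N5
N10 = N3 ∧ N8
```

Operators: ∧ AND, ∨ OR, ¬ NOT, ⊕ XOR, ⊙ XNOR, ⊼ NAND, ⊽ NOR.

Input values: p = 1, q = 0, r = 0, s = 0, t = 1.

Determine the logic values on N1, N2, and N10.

N1 = 1, N2 = 0, N10 = 0

N1 = r OR p = 0 OR 1 = 1
N2 = q NOR t = 0 NOR 1 = 0
N3 = N2 OR s = 0 OR 0 = 0
N8 = NOT p = NOT 1 = 0
N10 = N3 AND N8 = 0 AND 0 = 0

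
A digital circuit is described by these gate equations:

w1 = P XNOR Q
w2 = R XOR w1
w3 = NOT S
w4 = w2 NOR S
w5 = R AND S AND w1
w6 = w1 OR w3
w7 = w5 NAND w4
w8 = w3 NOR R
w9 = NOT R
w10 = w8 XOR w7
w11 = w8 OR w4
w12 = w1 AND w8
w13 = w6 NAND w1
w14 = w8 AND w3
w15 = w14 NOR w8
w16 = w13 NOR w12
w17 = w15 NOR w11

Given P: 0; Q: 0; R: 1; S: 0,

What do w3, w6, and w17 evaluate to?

w1 = P XNOR Q = 0 XNOR 0 = 1
w2 = R XOR w1 = 1 XOR 1 = 0
w3 = NOT S = NOT 0 = 1
w4 = w2 NOR S = 0 NOR 0 = 1
w6 = w1 OR w3 = 1 OR 1 = 1
w8 = w3 NOR R = 1 NOR 1 = 0
w11 = w8 OR w4 = 0 OR 1 = 1
w14 = w8 AND w3 = 0 AND 1 = 0
w15 = w14 NOR w8 = 0 NOR 0 = 1
w17 = w15 NOR w11 = 1 NOR 1 = 0

w3 = 1; w6 = 1; w17 = 0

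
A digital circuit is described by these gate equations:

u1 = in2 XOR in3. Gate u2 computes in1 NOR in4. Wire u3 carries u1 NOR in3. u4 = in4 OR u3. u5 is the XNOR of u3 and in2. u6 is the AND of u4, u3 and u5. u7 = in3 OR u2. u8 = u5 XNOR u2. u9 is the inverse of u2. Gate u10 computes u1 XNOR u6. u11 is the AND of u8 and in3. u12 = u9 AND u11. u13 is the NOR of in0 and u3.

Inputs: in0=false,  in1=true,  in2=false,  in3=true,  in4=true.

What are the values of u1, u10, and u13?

u1 = true, u10 = false, u13 = true

u1 = in2 XOR in3 = false XOR true = true
u3 = u1 NOR in3 = true NOR true = false
u4 = in4 OR u3 = true OR false = true
u5 = u3 XNOR in2 = false XNOR false = true
u6 = u4 AND u3 AND u5 = true AND false AND true = false
u10 = u1 XNOR u6 = true XNOR false = false
u13 = in0 NOR u3 = false NOR false = true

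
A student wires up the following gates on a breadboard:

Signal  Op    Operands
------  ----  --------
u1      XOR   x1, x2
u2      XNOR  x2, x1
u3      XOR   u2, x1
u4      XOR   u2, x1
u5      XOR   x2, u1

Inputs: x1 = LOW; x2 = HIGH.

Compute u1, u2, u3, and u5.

u1 = x1 XOR x2 = LOW XOR HIGH = HIGH
u2 = x2 XNOR x1 = HIGH XNOR LOW = LOW
u3 = u2 XOR x1 = LOW XOR LOW = LOW
u5 = x2 XOR u1 = HIGH XOR HIGH = LOW

u1 = HIGH, u2 = LOW, u3 = LOW, u5 = LOW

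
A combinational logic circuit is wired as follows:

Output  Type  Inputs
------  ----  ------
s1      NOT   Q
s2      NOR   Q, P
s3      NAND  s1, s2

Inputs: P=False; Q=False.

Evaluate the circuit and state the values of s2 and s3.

s1 = NOT Q = NOT False = True
s2 = Q NOR P = False NOR False = True
s3 = s1 NAND s2 = True NAND True = False

s2 = True, s3 = False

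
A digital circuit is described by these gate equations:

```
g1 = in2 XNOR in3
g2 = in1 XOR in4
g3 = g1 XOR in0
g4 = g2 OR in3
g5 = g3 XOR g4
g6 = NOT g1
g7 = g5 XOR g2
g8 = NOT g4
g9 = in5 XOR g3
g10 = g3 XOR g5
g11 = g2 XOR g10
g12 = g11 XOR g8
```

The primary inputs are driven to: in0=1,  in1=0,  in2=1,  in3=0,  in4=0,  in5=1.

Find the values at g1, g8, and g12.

g1 = 0, g8 = 1, g12 = 1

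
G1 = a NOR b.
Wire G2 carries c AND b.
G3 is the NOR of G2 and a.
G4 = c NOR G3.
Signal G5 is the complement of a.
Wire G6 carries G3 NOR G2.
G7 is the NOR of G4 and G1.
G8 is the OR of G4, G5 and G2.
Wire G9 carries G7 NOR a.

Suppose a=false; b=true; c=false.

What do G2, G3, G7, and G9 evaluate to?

G1 = a NOR b = false NOR true = false
G2 = c AND b = false AND true = false
G3 = G2 NOR a = false NOR false = true
G4 = c NOR G3 = false NOR true = false
G7 = G4 NOR G1 = false NOR false = true
G9 = G7 NOR a = true NOR false = false

G2 = false, G3 = true, G7 = true, G9 = false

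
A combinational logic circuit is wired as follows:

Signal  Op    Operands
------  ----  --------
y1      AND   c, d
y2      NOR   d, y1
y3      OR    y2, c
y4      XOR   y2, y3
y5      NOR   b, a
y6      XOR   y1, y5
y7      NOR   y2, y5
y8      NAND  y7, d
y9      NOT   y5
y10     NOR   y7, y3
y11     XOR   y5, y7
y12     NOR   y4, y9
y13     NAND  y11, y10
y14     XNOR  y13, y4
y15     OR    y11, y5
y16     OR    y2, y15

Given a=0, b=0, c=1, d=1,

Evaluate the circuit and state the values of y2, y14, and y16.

y1 = c AND d = 1 AND 1 = 1
y2 = d NOR y1 = 1 NOR 1 = 0
y3 = y2 OR c = 0 OR 1 = 1
y4 = y2 XOR y3 = 0 XOR 1 = 1
y5 = b NOR a = 0 NOR 0 = 1
y7 = y2 NOR y5 = 0 NOR 1 = 0
y10 = y7 NOR y3 = 0 NOR 1 = 0
y11 = y5 XOR y7 = 1 XOR 0 = 1
y13 = y11 NAND y10 = 1 NAND 0 = 1
y14 = y13 XNOR y4 = 1 XNOR 1 = 1
y15 = y11 OR y5 = 1 OR 1 = 1
y16 = y2 OR y15 = 0 OR 1 = 1

y2 = 0, y14 = 1, y16 = 1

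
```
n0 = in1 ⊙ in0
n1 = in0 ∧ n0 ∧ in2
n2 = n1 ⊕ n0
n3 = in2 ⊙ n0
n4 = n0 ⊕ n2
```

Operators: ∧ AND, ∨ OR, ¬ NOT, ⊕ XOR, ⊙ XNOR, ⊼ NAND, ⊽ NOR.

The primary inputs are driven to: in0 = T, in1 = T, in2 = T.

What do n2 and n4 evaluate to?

n2 = F; n4 = T

n0 = in1 XNOR in0 = T XNOR T = T
n1 = in0 AND n0 AND in2 = T AND T AND T = T
n2 = n1 XOR n0 = T XOR T = F
n4 = n0 XOR n2 = T XOR F = T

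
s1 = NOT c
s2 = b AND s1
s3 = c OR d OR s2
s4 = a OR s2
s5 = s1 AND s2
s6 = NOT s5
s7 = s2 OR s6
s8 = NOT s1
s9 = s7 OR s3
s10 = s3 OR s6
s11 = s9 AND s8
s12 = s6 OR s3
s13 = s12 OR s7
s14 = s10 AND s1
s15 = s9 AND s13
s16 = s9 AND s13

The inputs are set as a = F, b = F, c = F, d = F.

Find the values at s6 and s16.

s6 = T; s16 = T

s1 = NOT c = NOT F = T
s2 = b AND s1 = F AND T = F
s3 = c OR d OR s2 = F OR F OR F = F
s5 = s1 AND s2 = T AND F = F
s6 = NOT s5 = NOT F = T
s7 = s2 OR s6 = F OR T = T
s9 = s7 OR s3 = T OR F = T
s12 = s6 OR s3 = T OR F = T
s13 = s12 OR s7 = T OR T = T
s16 = s9 AND s13 = T AND T = T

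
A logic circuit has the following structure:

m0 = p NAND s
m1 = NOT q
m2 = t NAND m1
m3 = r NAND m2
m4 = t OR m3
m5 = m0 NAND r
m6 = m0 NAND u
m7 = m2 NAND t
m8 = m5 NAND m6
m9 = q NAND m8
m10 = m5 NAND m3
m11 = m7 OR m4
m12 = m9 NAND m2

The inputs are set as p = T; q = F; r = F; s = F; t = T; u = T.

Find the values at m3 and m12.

m0 = p NAND s = T NAND F = T
m1 = NOT q = NOT F = T
m2 = t NAND m1 = T NAND T = F
m3 = r NAND m2 = F NAND F = T
m5 = m0 NAND r = T NAND F = T
m6 = m0 NAND u = T NAND T = F
m8 = m5 NAND m6 = T NAND F = T
m9 = q NAND m8 = F NAND T = T
m12 = m9 NAND m2 = T NAND F = T

m3 = T, m12 = T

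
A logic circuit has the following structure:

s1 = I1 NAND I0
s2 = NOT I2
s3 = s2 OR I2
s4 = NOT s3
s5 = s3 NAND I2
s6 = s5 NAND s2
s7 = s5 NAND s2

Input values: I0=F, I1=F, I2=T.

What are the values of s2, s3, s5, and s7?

s2 = F, s3 = T, s5 = F, s7 = T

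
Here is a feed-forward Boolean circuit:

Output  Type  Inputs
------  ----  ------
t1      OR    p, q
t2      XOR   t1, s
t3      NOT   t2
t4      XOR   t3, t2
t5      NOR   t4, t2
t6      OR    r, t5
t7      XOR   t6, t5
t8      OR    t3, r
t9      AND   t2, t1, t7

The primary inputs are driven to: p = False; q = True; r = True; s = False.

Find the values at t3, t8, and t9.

t3 = False, t8 = True, t9 = True

t1 = p OR q = False OR True = True
t2 = t1 XOR s = True XOR False = True
t3 = NOT t2 = NOT True = False
t4 = t3 XOR t2 = False XOR True = True
t5 = t4 NOR t2 = True NOR True = False
t6 = r OR t5 = True OR False = True
t7 = t6 XOR t5 = True XOR False = True
t8 = t3 OR r = False OR True = True
t9 = t2 AND t1 AND t7 = True AND True AND True = True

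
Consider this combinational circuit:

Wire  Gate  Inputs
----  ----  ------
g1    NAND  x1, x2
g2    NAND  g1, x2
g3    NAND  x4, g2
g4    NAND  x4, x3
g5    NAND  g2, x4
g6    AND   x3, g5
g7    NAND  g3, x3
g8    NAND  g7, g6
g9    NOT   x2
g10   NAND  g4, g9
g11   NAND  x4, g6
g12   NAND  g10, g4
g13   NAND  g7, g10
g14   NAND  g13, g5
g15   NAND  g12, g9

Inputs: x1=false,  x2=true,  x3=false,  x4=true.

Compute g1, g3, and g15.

g1 = x1 NAND x2 = false NAND true = true
g2 = g1 NAND x2 = true NAND true = false
g3 = x4 NAND g2 = true NAND false = true
g4 = x4 NAND x3 = true NAND false = true
g9 = NOT x2 = NOT true = false
g10 = g4 NAND g9 = true NAND false = true
g12 = g10 NAND g4 = true NAND true = false
g15 = g12 NAND g9 = false NAND false = true

g1 = true; g3 = true; g15 = true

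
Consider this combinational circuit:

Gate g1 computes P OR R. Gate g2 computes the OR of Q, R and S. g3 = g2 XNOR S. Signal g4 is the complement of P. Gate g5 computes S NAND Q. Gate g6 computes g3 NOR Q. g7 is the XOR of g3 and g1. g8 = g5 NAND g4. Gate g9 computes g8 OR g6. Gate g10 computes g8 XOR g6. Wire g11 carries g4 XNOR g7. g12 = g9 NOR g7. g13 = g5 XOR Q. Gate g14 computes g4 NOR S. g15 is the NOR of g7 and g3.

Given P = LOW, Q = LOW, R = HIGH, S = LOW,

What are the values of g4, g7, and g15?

g1 = P OR R = LOW OR HIGH = HIGH
g2 = Q OR R OR S = LOW OR HIGH OR LOW = HIGH
g3 = g2 XNOR S = HIGH XNOR LOW = LOW
g4 = NOT P = NOT LOW = HIGH
g7 = g3 XOR g1 = LOW XOR HIGH = HIGH
g15 = g7 NOR g3 = HIGH NOR LOW = LOW

g4 = HIGH, g7 = HIGH, g15 = LOW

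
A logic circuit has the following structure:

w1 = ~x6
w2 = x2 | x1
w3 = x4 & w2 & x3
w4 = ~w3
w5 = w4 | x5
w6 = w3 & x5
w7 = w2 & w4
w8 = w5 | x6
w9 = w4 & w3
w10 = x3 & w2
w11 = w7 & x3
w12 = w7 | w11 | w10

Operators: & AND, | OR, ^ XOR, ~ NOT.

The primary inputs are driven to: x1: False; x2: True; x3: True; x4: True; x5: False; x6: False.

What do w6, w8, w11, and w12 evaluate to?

w2 = x2 OR x1 = True OR False = True
w3 = x4 AND w2 AND x3 = True AND True AND True = True
w4 = NOT w3 = NOT True = False
w5 = w4 OR x5 = False OR False = False
w6 = w3 AND x5 = True AND False = False
w7 = w2 AND w4 = True AND False = False
w8 = w5 OR x6 = False OR False = False
w10 = x3 AND w2 = True AND True = True
w11 = w7 AND x3 = False AND True = False
w12 = w7 OR w11 OR w10 = False OR False OR True = True

w6 = False  w8 = False  w11 = False  w12 = True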